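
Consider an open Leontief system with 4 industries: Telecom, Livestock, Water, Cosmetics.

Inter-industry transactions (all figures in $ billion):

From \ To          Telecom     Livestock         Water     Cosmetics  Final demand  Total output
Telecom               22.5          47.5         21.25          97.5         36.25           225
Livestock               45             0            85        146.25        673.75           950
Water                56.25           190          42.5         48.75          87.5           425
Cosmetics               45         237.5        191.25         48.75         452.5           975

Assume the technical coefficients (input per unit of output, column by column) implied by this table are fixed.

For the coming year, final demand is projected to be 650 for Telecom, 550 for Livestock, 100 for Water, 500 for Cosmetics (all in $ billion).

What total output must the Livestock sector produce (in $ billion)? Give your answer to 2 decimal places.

Technical coefficients a_ij = z_ij / X_j:
  a_11 = 22.5/225 = 0.10, a_21 = 45/225 = 0.20, a_31 = 56.25/225 = 0.25, a_41 = 45/225 = 0.20
  a_12 = 47.5/950 = 0.05, a_22 = 0/950 = 0.00, a_32 = 190/950 = 0.20, a_42 = 237.5/950 = 0.25
  a_13 = 21.25/425 = 0.05, a_23 = 85/425 = 0.20, a_33 = 42.5/425 = 0.10, a_43 = 191.25/425 = 0.45
  a_14 = 97.5/975 = 0.10, a_24 = 146.25/975 = 0.15, a_34 = 48.75/975 = 0.05, a_44 = 48.75/975 = 0.05
I − A =
  [   0.90    -0.05    -0.05    -0.10]
  [  -0.20     1.00    -0.20    -0.15]
  [  -0.25    -0.20     0.90    -0.05]
  [  -0.20    -0.25    -0.45     0.95]
Compute the cofactors C_ij = (−1)^(i+j)·(3×3 minor ij) of I−A; the adjugate is their transpose:
adj(I−A) = Cᵀ =
  [ 0.744750   0.083250   0.108500   0.097250]
  [ 0.259875   0.707625   0.247750   0.152125]
  [ 0.284625   0.196875   0.785250   0.102375]
  [ 0.360000   0.297000   0.460000   0.748000]
det(I−A) = Σ_j (I−A)_1j·C_1j = (0.90)(0.744750) + (-0.05)(0.259875) + (-0.05)(0.284625) + (-0.10)(0.360000) = 0.60705
(I − A)⁻¹ = adj(I−A) / det(I−A) ≈
  [   1.2268     0.1371     0.1787     0.1602]
  [   0.4281     1.1657     0.4081     0.2506]
  [   0.4689     0.3243     1.2936     0.1686]
  [   0.5930     0.4893     0.7578     1.2322]
x = (I − A)⁻¹ d = adj(I−A)·d / det(I−A), with det(I−A) = 0.60705:
  x_1 = (0.744750·650 + 0.083250·550 + 0.108500·100 + 0.097250·500) / 0.60705 = 589.35 / 0.60705 ≈ 970.84
  x_2 = (0.259875·650 + 0.707625·550 + 0.247750·100 + 0.152125·500) / 0.60705 = 658.95 / 0.60705 ≈ 1085.50
  x_3 = (0.284625·650 + 0.196875·550 + 0.785250·100 + 0.102375·500) / 0.60705 = 423.00 / 0.60705 ≈ 696.81
  x_4 = (0.360000·650 + 0.297000·550 + 0.460000·100 + 0.748000·500) / 0.60705 = 817.35 / 0.60705 ≈ 1346.43

x_2 = 1085.50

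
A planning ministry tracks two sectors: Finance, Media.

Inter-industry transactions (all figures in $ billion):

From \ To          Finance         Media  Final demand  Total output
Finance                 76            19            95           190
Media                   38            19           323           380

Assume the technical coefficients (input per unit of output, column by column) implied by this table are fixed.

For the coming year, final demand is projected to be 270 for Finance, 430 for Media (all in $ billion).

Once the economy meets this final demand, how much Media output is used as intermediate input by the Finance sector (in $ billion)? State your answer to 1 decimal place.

Technical coefficients a_ij = z_ij / X_j:
  a_11 = 76/190 = 0.40, a_21 = 38/190 = 0.20
  a_12 = 19/380 = 0.05, a_22 = 19/380 = 0.05
I − A =
  [   0.60    -0.05]
  [  -0.20     0.95]
det(I−A) = (0.60)(0.95) − (-0.05)(-0.20) = 0.5600
adj(I−A) = [[0.95, 0.05], [0.20, 0.60]]
(I − A)⁻¹ = adj(I−A) / det(I−A) ≈
  [   1.6964     0.0893]
  [   0.3571     1.0714]
First solve x = (I − A)⁻¹ d = adj(I−A)·d / det(I−A); in particular x_1 = (0.95·270 + 0.05·430) / 0.5600 = 278.00 / 0.5600 ≈ 496.429.
Intermediate flow from 2 to 1: z_21 = a_21 · x_1 = 0.20 × 278.00 / 0.5600 = 55.60 / 0.5600 ≈ 99.3.

z_21 = 99.3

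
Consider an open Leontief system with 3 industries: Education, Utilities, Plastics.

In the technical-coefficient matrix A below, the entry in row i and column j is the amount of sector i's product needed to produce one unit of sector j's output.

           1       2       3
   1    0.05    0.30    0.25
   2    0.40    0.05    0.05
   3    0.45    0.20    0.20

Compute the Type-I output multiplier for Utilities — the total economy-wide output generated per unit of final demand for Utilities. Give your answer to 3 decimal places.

m_2 = 2.615

I − A =
  [   0.95    -0.30    -0.25]
  [  -0.40     0.95    -0.05]
  [  -0.45    -0.20     0.80]
Cofactors of I−A, C_ij = (−1)^(i+j)·(minor ij) (rows/columns in the sector order above):
  C_11 = (0.95)(0.80) − (-0.05)(-0.20) = 0.7500
  C_12 = −[(-0.40)(0.80) − (-0.05)(-0.45)] = 0.3425
  C_13 = (-0.40)(-0.20) − (0.95)(-0.45) = 0.5075
  C_21 = −[(-0.30)(0.80) − (-0.25)(-0.20)] = 0.2900
  C_22 = (0.95)(0.80) − (-0.25)(-0.45) = 0.6475
  C_23 = −[(0.95)(-0.20) − (-0.30)(-0.45)] = 0.3250
  C_31 = (-0.30)(-0.05) − (-0.25)(0.95) = 0.2525
  C_32 = −[(0.95)(-0.05) − (-0.25)(-0.40)] = 0.1475
  C_33 = (0.95)(0.95) − (-0.30)(-0.40) = 0.7825
det(I−A) = Σ_j (I−A)_1j·C_1j = (0.95)(0.7500) + (-0.30)(0.3425) + (-0.25)(0.5075) = 0.482875
adj(I−A) = Cᵀ =
  [ 0.7500   0.2900   0.2525]
  [ 0.3425   0.6475   0.1475]
  [ 0.5075   0.3250   0.7825]
(I − A)⁻¹ = adj(I−A) / det(I−A) ≈
  [   1.5532     0.6006     0.5229]
  [   0.7093     1.3409     0.3055]
  [   1.0510     0.6731     1.6205]
The output multiplier for sector j is the column-j sum of the Leontief inverse (I − A)⁻¹ = adj(I−A) / det(I−A).
Column 2 of adj(I−A): (0.2900, 0.6475, 0.3250); det(I−A) = 0.482875.
m_2 = (0.2900 + 0.6475 + 0.3250) / 0.482875 = 1.2625 / 0.482875 ≈ 2.615.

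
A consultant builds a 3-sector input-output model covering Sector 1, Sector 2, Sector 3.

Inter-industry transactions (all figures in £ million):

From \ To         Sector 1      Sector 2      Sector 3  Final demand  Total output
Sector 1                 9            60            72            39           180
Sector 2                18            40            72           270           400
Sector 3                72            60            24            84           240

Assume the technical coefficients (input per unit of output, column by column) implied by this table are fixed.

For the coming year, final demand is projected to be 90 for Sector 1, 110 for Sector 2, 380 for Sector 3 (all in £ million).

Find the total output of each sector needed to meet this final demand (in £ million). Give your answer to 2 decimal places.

Technical coefficients a_ij = z_ij / X_j:
  a_11 = 9/180 = 0.05, a_21 = 18/180 = 0.10, a_31 = 72/180 = 0.40
  a_12 = 60/400 = 0.15, a_22 = 40/400 = 0.10, a_32 = 60/400 = 0.15
  a_13 = 72/240 = 0.30, a_23 = 72/240 = 0.30, a_33 = 24/240 = 0.10
I − A =
  [   0.95    -0.15    -0.30]
  [  -0.10     0.90    -0.30]
  [  -0.40    -0.15     0.90]
Cofactors of I−A, C_ij = (−1)^(i+j)·(minor ij) (rows/columns in the sector order above):
  C_11 = (0.90)(0.90) − (-0.30)(-0.15) = 0.7650
  C_12 = −[(-0.10)(0.90) − (-0.30)(-0.40)] = 0.2100
  C_13 = (-0.10)(-0.15) − (0.90)(-0.40) = 0.3750
  C_21 = −[(-0.15)(0.90) − (-0.30)(-0.15)] = 0.1800
  C_22 = (0.95)(0.90) − (-0.30)(-0.40) = 0.7350
  C_23 = −[(0.95)(-0.15) − (-0.15)(-0.40)] = 0.2025
  C_31 = (-0.15)(-0.30) − (-0.30)(0.90) = 0.3150
  C_32 = −[(0.95)(-0.30) − (-0.30)(-0.10)] = 0.3150
  C_33 = (0.95)(0.90) − (-0.15)(-0.10) = 0.8400
det(I−A) = Σ_j (I−A)_1j·C_1j = (0.95)(0.7650) + (-0.15)(0.2100) + (-0.30)(0.3750) = 0.58275
adj(I−A) = Cᵀ =
  [ 0.7650   0.1800   0.3150]
  [ 0.2100   0.7350   0.3150]
  [ 0.3750   0.2025   0.8400]
(I − A)⁻¹ = adj(I−A) / det(I−A) ≈
  [   1.3127     0.3089     0.5405]
  [   0.3604     1.2613     0.5405]
  [   0.6435     0.3475     1.4414]
x = (I − A)⁻¹ d = adj(I−A)·d / det(I−A), with det(I−A) = 0.58275:
  x_1 = (0.7650·90 + 0.1800·110 + 0.3150·380) / 0.58275 = 208.35 / 0.58275 ≈ 357.53
  x_2 = (0.2100·90 + 0.7350·110 + 0.3150·380) / 0.58275 = 219.45 / 0.58275 ≈ 376.58
  x_3 = (0.3750·90 + 0.2025·110 + 0.8400·380) / 0.58275 = 375.225 / 0.58275 ≈ 643.89

x_1 = 357.53, x_2 = 376.58, x_3 = 643.89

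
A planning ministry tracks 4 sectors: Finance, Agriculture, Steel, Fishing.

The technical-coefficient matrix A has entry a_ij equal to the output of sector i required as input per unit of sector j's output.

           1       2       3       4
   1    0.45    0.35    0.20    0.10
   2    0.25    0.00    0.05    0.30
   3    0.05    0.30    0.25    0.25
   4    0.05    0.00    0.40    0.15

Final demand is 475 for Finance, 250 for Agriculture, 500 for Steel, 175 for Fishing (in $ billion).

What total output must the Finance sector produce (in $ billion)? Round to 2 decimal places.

I − A =
  [   0.55    -0.35    -0.20    -0.10]
  [  -0.25     1.00    -0.05    -0.30]
  [  -0.05    -0.30     0.75    -0.25]
  [  -0.05     0.00    -0.40     0.85]
Compute the cofactors C_ij = (−1)^(i+j)·(3×3 minor ij) of I−A; the adjugate is their transpose:
adj(I−A) = Cᵀ =
  [ 0.488750   0.251125   0.266875   0.224625]
  [ 0.154375   0.278875   0.144625   0.159125]
  [ 0.123250   0.158000   0.382875   0.182875]
  [ 0.086750   0.089125   0.195875   0.312750]
det(I−A) = Σ_j (I−A)_1j·C_1j = (0.55)(0.488750) + (-0.35)(0.154375) + (-0.20)(0.123250) + (-0.10)(0.086750) = 0.18145625
(I − A)⁻¹ = adj(I−A) / det(I−A) ≈
  [   2.6935     1.3839     1.4707     1.2379]
  [   0.8508     1.5369     0.7970     0.8769]
  [   0.6792     0.8707     2.1100     1.0078]
  [   0.4781     0.4912     1.0795     1.7236]
x = (I − A)⁻¹ d = adj(I−A)·d / det(I−A), with det(I−A) = 0.18145625:
  x_1 = (0.488750·475 + 0.251125·250 + 0.266875·500 + 0.224625·175) / 0.18145625 = 467.684375 / 0.18145625 ≈ 2577.39
  x_2 = (0.154375·475 + 0.278875·250 + 0.144625·500 + 0.159125·175) / 0.18145625 = 243.20625 / 0.18145625 ≈ 1340.30
  x_3 = (0.123250·475 + 0.158000·250 + 0.382875·500 + 0.182875·175) / 0.18145625 = 321.484375 / 0.18145625 ≈ 1771.69
  x_4 = (0.086750·475 + 0.089125·250 + 0.195875·500 + 0.312750·175) / 0.18145625 = 216.15625 / 0.18145625 ≈ 1191.23

x_1 = 2577.39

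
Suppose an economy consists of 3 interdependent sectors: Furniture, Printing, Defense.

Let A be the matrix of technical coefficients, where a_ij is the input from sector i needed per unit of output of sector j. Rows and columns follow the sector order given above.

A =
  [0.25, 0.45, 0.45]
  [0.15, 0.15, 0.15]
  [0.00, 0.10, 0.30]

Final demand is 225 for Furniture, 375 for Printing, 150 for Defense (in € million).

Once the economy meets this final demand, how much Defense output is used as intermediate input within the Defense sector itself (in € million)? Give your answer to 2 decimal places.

z_33 = 92.13

I − A =
  [   0.75    -0.45    -0.45]
  [  -0.15     0.85    -0.15]
  [   0.00    -0.10     0.70]
Cofactors of I−A, C_ij = (−1)^(i+j)·(minor ij) (rows/columns in the sector order above):
  C_11 = (0.85)(0.70) − (-0.15)(-0.10) = 0.5800
  C_12 = −[(-0.15)(0.70) − (-0.15)(0.00)] = 0.1050
  C_13 = (-0.15)(-0.10) − (0.85)(0.00) = 0.0150
  C_21 = −[(-0.45)(0.70) − (-0.45)(-0.10)] = 0.3600
  C_22 = (0.75)(0.70) − (-0.45)(0.00) = 0.5250
  C_23 = −[(0.75)(-0.10) − (-0.45)(0.00)] = 0.0750
  C_31 = (-0.45)(-0.15) − (-0.45)(0.85) = 0.4500
  C_32 = −[(0.75)(-0.15) − (-0.45)(-0.15)] = 0.1800
  C_33 = (0.75)(0.85) − (-0.45)(-0.15) = 0.5700
det(I−A) = Σ_j (I−A)_1j·C_1j = (0.75)(0.5800) + (-0.45)(0.1050) + (-0.45)(0.0150) = 0.3810
adj(I−A) = Cᵀ =
  [ 0.5800   0.3600   0.4500]
  [ 0.1050   0.5250   0.1800]
  [ 0.0150   0.0750   0.5700]
(I − A)⁻¹ = adj(I−A) / det(I−A) ≈
  [   1.5223     0.9449     1.1811]
  [   0.2756     1.3780     0.4724]
  [   0.0394     0.1969     1.4961]
First solve x = (I − A)⁻¹ d = adj(I−A)·d / det(I−A); in particular x_3 = (0.0150·225 + 0.0750·375 + 0.5700·150) / 0.3810 = 117.00 / 0.3810 ≈ 307.0866.
Intermediate flow from 3 to 3: z_33 = a_33 · x_3 = 0.30 × 117.00 / 0.3810 = 35.10 / 0.3810 ≈ 92.13.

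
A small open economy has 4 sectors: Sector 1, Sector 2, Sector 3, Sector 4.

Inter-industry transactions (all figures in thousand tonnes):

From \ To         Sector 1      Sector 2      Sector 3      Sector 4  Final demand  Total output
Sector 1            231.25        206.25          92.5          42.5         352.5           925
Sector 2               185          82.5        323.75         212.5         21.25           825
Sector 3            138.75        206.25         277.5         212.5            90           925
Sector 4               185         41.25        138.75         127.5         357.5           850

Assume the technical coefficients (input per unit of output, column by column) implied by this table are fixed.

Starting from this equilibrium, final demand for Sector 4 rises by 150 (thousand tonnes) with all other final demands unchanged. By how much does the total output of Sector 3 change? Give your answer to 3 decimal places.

Technical coefficients a_ij = z_ij / X_j:
  a_11 = 231.25/925 = 0.25, a_21 = 185/925 = 0.20, a_31 = 138.75/925 = 0.15, a_41 = 185/925 = 0.20
  a_12 = 206.25/825 = 0.25, a_22 = 82.5/825 = 0.10, a_32 = 206.25/825 = 0.25, a_42 = 41.25/825 = 0.05
  a_13 = 92.5/925 = 0.10, a_23 = 323.75/925 = 0.35, a_33 = 277.5/925 = 0.30, a_43 = 138.75/925 = 0.15
  a_14 = 42.5/850 = 0.05, a_24 = 212.5/850 = 0.25, a_34 = 212.5/850 = 0.25, a_44 = 127.5/850 = 0.15
I − A =
  [   0.75    -0.25    -0.10    -0.05]
  [  -0.20     0.90    -0.35    -0.25]
  [  -0.15    -0.25     0.70    -0.25]
  [  -0.20    -0.05    -0.15     0.85]
Compute the cofactors C_ij = (−1)^(i+j)·(3×3 minor ij) of I−A; the adjugate is their transpose:
adj(I−A) = Cᵀ =
  [ 0.404875   0.165500   0.166625   0.121500]
  [ 0.214250   0.392250   0.271250   0.207750]
  [ 0.215375   0.211000   0.499875   0.221750]
  [ 0.145875   0.099250   0.143375   0.340250]
det(I−A) = Σ_j (I−A)_1j·C_1j = (0.75)(0.404875) + (-0.25)(0.214250) + (-0.10)(0.215375) + (-0.05)(0.145875) = 0.2212625
(I − A)⁻¹ = adj(I−A) / det(I−A) ≈
  [   1.8298     0.7480     0.7531     0.5491]
  [   0.9683     1.7728     1.2259     0.9389]
  [   0.9734     0.9536     2.2592     1.0022]
  [   0.6593     0.4486     0.6480     1.5378]
Δx = (I − A)⁻¹ Δd with Δd having +150 in the Sector 4 component and 0 elsewhere.
So Δx_3 = L_34 · (+150), where L_34 = adj(I−A)_34 / det(I−A) = 0.221750 / 0.2212625.
Δx_3 = 0.221750 × (+150) / 0.2212625 = 33.2625 / 0.2212625 ≈ 150.330.

Δx_3 = 150.330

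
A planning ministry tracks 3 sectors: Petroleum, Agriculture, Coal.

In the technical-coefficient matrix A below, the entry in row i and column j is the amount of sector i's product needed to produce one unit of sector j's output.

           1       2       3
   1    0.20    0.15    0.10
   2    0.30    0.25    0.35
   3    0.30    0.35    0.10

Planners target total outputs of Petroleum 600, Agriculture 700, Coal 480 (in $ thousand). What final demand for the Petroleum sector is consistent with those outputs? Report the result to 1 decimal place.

d_1 = 327.0

I − A =
  [   0.80    -0.15    -0.10]
  [  -0.30     0.75    -0.35]
  [  -0.30    -0.35     0.90]
d = (I − A) x:
  d_1 = (+0.80)·600 + (-0.15)·700 + (-0.10)·480 = 327.0
  d_2 = (-0.30)·600 + (+0.75)·700 + (-0.35)·480 = 177.0
  d_3 = (-0.30)·600 + (-0.35)·700 + (+0.90)·480 = 7.0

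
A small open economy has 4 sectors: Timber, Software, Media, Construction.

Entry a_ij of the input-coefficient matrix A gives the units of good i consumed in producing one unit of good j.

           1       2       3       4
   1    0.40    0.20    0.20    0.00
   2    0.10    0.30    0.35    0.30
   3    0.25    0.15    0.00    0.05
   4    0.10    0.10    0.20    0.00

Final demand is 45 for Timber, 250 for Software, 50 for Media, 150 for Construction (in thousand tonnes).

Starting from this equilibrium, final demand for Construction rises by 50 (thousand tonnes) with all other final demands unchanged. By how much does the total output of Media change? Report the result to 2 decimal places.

I − A =
  [   0.60    -0.20    -0.20     0.00]
  [  -0.10     0.70    -0.35    -0.30]
  [  -0.25    -0.15     1.00    -0.05]
  [  -0.10    -0.10    -0.20     1.00]
Compute the cofactors C_ij = (−1)^(i+j)·(3×3 minor ij) of I−A; the adjugate is their transpose:
adj(I−A) = Cᵀ =
  [ 0.59975   0.22900   0.21600   0.07950]
  [ 0.23325   0.54300   0.27200   0.17650]
  [ 0.19100   0.14400   0.37600   0.06200]
  [ 0.12150   0.10600   0.12400   0.31300]
det(I−A) = Σ_j (I−A)_1j·C_1j = (0.60)(0.59975) + (-0.20)(0.23325) + (-0.20)(0.19100) + (0.00)(0.12150) = 0.2750
(I − A)⁻¹ = adj(I−A) / det(I−A) ≈
  [   2.1809     0.8327     0.7855     0.2891]
  [   0.8482     1.9745     0.9891     0.6418]
  [   0.6945     0.5236     1.3673     0.2255]
  [   0.4418     0.3855     0.4509     1.1382]
Δx = (I − A)⁻¹ Δd with Δd having +50 in the Construction component and 0 elsewhere.
So Δx_3 = L_34 · (+50), where L_34 = adj(I−A)_34 / det(I−A) = 0.06200 / 0.2750.
Δx_3 = 0.06200 × (+50) / 0.2750 = 3.10 / 0.2750 ≈ 11.27.

Δx_3 = 11.27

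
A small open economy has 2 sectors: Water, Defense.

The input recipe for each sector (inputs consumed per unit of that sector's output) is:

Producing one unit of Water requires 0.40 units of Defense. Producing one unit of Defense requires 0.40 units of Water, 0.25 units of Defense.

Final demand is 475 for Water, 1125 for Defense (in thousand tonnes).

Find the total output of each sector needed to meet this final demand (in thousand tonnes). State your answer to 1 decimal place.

x_1 = 1366.5, x_2 = 2228.8

I − A =
  [   1.00    -0.40]
  [  -0.40     0.75]
det(I−A) = (1.00)(0.75) − (-0.40)(-0.40) = 0.5900
adj(I−A) = [[0.75, 0.40], [0.40, 1.00]]
(I − A)⁻¹ = adj(I−A) / det(I−A) ≈
  [   1.2712     0.6780]
  [   0.6780     1.6949]
x = (I − A)⁻¹ d = adj(I−A)·d / det(I−A), with det(I−A) = 0.5900:
  x_1 = (0.75·475 + 0.40·1125) / 0.5900 = 806.25 / 0.5900 ≈ 1366.5
  x_2 = (0.40·475 + 1.00·1125) / 0.5900 = 1315.00 / 0.5900 ≈ 2228.8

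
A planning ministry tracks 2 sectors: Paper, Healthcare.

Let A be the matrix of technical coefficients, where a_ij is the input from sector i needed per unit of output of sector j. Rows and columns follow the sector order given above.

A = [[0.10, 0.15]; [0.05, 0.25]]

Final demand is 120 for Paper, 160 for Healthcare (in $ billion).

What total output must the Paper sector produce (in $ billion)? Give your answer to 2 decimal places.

I − A =
  [   0.90    -0.15]
  [  -0.05     0.75]
det(I−A) = (0.90)(0.75) − (-0.15)(-0.05) = 0.6675
adj(I−A) = [[0.75, 0.15], [0.05, 0.90]]
(I − A)⁻¹ = adj(I−A) / det(I−A) ≈
  [   1.1236     0.2247]
  [   0.0749     1.3483]
x = (I − A)⁻¹ d = adj(I−A)·d / det(I−A), with det(I−A) = 0.6675:
  x_P = (0.75·120 + 0.15·160) / 0.6675 = 114.00 / 0.6675 ≈ 170.79
  x_H = (0.05·120 + 0.90·160) / 0.6675 = 150.00 / 0.6675 ≈ 224.72

x_P = 170.79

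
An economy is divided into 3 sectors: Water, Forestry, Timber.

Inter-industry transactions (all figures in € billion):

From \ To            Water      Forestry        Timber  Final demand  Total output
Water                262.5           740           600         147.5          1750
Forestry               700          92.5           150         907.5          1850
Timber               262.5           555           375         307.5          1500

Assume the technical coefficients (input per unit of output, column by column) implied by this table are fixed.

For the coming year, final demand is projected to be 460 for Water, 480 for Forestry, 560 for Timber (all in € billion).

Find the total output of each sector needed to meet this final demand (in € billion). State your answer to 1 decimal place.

x_1 = 2150.4, x_2 = 1602.0, x_3 = 1817.5

Technical coefficients a_ij = z_ij / X_j:
  a_11 = 262.5/1750 = 0.15, a_21 = 700/1750 = 0.40, a_31 = 262.5/1750 = 0.15
  a_12 = 740/1850 = 0.40, a_22 = 92.5/1850 = 0.05, a_32 = 555/1850 = 0.30
  a_13 = 600/1500 = 0.40, a_23 = 150/1500 = 0.10, a_33 = 375/1500 = 0.25
I − A =
  [   0.85    -0.40    -0.40]
  [  -0.40     0.95    -0.10]
  [  -0.15    -0.30     0.75]
Cofactors of I−A, C_ij = (−1)^(i+j)·(minor ij) (rows/columns in the sector order above):
  C_11 = (0.95)(0.75) − (-0.10)(-0.30) = 0.6825
  C_12 = −[(-0.40)(0.75) − (-0.10)(-0.15)] = 0.3150
  C_13 = (-0.40)(-0.30) − (0.95)(-0.15) = 0.2625
  C_21 = −[(-0.40)(0.75) − (-0.40)(-0.30)] = 0.4200
  C_22 = (0.85)(0.75) − (-0.40)(-0.15) = 0.5775
  C_23 = −[(0.85)(-0.30) − (-0.40)(-0.15)] = 0.3150
  C_31 = (-0.40)(-0.10) − (-0.40)(0.95) = 0.4200
  C_32 = −[(0.85)(-0.10) − (-0.40)(-0.40)] = 0.2450
  C_33 = (0.85)(0.95) − (-0.40)(-0.40) = 0.6475
det(I−A) = Σ_j (I−A)_1j·C_1j = (0.85)(0.6825) + (-0.40)(0.3150) + (-0.40)(0.2625) = 0.349125
adj(I−A) = Cᵀ =
  [ 0.6825   0.4200   0.4200]
  [ 0.3150   0.5775   0.2450]
  [ 0.2625   0.3150   0.6475]
(I − A)⁻¹ = adj(I−A) / det(I−A) ≈
  [   1.9549     1.2030     1.2030]
  [   0.9023     1.6541     0.7018]
  [   0.7519     0.9023     1.8546]
x = (I − A)⁻¹ d = adj(I−A)·d / det(I−A), with det(I−A) = 0.349125:
  x_1 = (0.6825·460 + 0.4200·480 + 0.4200·560) / 0.349125 = 750.75 / 0.349125 ≈ 2150.4
  x_2 = (0.3150·460 + 0.5775·480 + 0.2450·560) / 0.349125 = 559.30 / 0.349125 ≈ 1602.0
  x_3 = (0.2625·460 + 0.3150·480 + 0.6475·560) / 0.349125 = 634.55 / 0.349125 ≈ 1817.5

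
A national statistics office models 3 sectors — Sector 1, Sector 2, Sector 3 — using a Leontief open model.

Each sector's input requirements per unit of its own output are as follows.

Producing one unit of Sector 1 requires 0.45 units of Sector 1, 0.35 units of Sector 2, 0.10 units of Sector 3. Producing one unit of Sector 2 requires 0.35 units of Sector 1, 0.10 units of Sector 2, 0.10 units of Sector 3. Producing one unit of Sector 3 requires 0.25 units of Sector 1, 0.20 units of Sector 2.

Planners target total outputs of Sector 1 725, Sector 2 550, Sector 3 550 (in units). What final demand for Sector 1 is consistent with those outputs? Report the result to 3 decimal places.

d_1 = 68.750

I − A =
  [   0.55    -0.35    -0.25]
  [  -0.35     0.90    -0.20]
  [  -0.10    -0.10     1.00]
d = (I − A) x:
  d_1 = (+0.55)·725 + (-0.35)·550 + (-0.25)·550 = 68.750
  d_2 = (-0.35)·725 + (+0.90)·550 + (-0.20)·550 = 131.250
  d_3 = (-0.10)·725 + (-0.10)·550 + (+1.00)·550 = 422.500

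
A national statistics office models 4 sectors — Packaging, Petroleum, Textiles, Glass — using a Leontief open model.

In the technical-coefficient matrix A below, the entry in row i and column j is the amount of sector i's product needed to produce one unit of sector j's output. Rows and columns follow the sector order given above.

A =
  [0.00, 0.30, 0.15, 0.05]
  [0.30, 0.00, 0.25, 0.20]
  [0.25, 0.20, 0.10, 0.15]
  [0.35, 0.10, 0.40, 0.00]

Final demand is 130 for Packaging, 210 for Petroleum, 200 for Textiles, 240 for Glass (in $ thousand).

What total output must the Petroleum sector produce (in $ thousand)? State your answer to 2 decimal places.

x_2 = 635.23

I − A =
  [   1.00    -0.30    -0.15    -0.05]
  [  -0.30     1.00    -0.25    -0.20]
  [  -0.25    -0.20     0.90    -0.15]
  [  -0.35    -0.10    -0.40     1.00]
Compute the cofactors C_ij = (−1)^(i+j)·(3×3 minor ij) of I−A; the adjugate is their transpose:
adj(I−A) = Cᵀ =
  [ 0.752250   0.292750   0.267250   0.136250]
  [ 0.410625   0.773875   0.387125   0.233375]
  [ 0.376000   0.303500   0.850000   0.207000]
  [ 0.454750   0.301250   0.472250   0.703750]
det(I−A) = Σ_j (I−A)_1j·C_1j = (1.00)(0.752250) + (-0.30)(0.410625) + (-0.15)(0.376000) + (-0.05)(0.454750) = 0.549925
(I − A)⁻¹ = adj(I−A) / det(I−A) ≈
  [   1.3679     0.5323     0.4860     0.2478]
  [   0.7467     1.4072     0.7040     0.4244]
  [   0.6837     0.5519     1.5457     0.3764]
  [   0.8269     0.5478     0.8588     1.2797]
x = (I − A)⁻¹ d = adj(I−A)·d / det(I−A), with det(I−A) = 0.549925:
  x_1 = (0.752250·130 + 0.292750·210 + 0.267250·200 + 0.136250·240) / 0.549925 = 245.42 / 0.549925 ≈ 446.28
  x_2 = (0.410625·130 + 0.773875·210 + 0.387125·200 + 0.233375·240) / 0.549925 = 349.33 / 0.549925 ≈ 635.23
  x_3 = (0.376000·130 + 0.303500·210 + 0.850000·200 + 0.207000·240) / 0.549925 = 332.295 / 0.549925 ≈ 604.26
  x_4 = (0.454750·130 + 0.301250·210 + 0.472250·200 + 0.703750·240) / 0.549925 = 385.73 / 0.549925 ≈ 701.42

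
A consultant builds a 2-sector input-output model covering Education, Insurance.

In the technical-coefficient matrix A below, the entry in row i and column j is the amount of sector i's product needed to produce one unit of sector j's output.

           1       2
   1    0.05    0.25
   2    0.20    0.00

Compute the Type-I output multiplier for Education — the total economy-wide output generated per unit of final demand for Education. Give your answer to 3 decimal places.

m_1 = 1.333

I − A =
  [   0.95    -0.25]
  [  -0.20     1.00]
det(I−A) = (0.95)(1.00) − (-0.25)(-0.20) = 0.9000
adj(I−A) = [[1.00, 0.25], [0.20, 0.95]]
(I − A)⁻¹ = adj(I−A) / det(I−A) ≈
  [   1.1111     0.2778]
  [   0.2222     1.0556]
The output multiplier for sector j is the column-j sum of the Leontief inverse (I − A)⁻¹ = adj(I−A) / det(I−A).
Column 1 of adj(I−A): (1.00, 0.20); det(I−A) = 0.9000.
m_1 = (1.00 + 0.20) / 0.9000 = 1.20 / 0.9000 ≈ 1.333.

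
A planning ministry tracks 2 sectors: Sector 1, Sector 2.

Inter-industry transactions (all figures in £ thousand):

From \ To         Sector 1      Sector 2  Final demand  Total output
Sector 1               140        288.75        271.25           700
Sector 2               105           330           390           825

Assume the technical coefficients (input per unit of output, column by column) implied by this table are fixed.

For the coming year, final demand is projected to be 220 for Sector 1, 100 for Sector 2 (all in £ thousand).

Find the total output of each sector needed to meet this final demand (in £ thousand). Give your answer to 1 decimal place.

Technical coefficients a_ij = z_ij / X_j:
  a_11 = 140/700 = 0.20, a_21 = 105/700 = 0.15
  a_12 = 288.75/825 = 0.35, a_22 = 330/825 = 0.40
I − A =
  [   0.80    -0.35]
  [  -0.15     0.60]
det(I−A) = (0.80)(0.60) − (-0.35)(-0.15) = 0.4275
adj(I−A) = [[0.60, 0.35], [0.15, 0.80]]
(I − A)⁻¹ = adj(I−A) / det(I−A) ≈
  [   1.4035     0.8187]
  [   0.3509     1.8713]
x = (I − A)⁻¹ d = adj(I−A)·d / det(I−A), with det(I−A) = 0.4275:
  x_1 = (0.60·220 + 0.35·100) / 0.4275 = 167.00 / 0.4275 ≈ 390.6
  x_2 = (0.15·220 + 0.80·100) / 0.4275 = 113.00 / 0.4275 ≈ 264.3

x_1 = 390.6, x_2 = 264.3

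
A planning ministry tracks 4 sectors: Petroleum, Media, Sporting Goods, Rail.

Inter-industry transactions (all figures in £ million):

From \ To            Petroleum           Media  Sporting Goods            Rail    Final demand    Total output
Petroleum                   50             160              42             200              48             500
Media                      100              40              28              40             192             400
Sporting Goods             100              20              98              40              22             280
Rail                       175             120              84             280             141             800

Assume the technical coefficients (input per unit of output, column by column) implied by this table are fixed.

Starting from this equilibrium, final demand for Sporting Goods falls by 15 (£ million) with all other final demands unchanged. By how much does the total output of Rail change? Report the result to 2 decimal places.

Technical coefficients a_ij = z_ij / X_j:
  a_PP = 50/500 = 0.10, a_MP = 100/500 = 0.20, a_SP = 100/500 = 0.20, a_RP = 175/500 = 0.35
  a_PM = 160/400 = 0.40, a_MM = 40/400 = 0.10, a_SM = 20/400 = 0.05, a_RM = 120/400 = 0.30
  a_PS = 42/280 = 0.15, a_MS = 28/280 = 0.10, a_SS = 98/280 = 0.35, a_RS = 84/280 = 0.30
  a_PR = 200/800 = 0.25, a_MR = 40/800 = 0.05, a_SR = 40/800 = 0.05, a_RR = 280/800 = 0.35
I − A =
  [   0.90    -0.40    -0.15    -0.25]
  [  -0.20     0.90    -0.10    -0.05]
  [  -0.20    -0.05     0.65    -0.05]
  [  -0.35    -0.30    -0.30     0.65]
Compute the cofactors C_ij = (−1)^(i+j)·(3×3 minor ij) of I−A; the adjugate is their transpose:
adj(I−A) = Cᵀ =
  [ 0.351500   0.222625   0.192500   0.167125]
  [ 0.110625   0.272750   0.100375   0.071250]
  [ 0.140125   0.112375   0.360250   0.090250]
  [ 0.305000   0.297625   0.316250   0.433500]
det(I−A) = Σ_j (I−A)_1j·C_1j = (0.90)(0.351500) + (-0.40)(0.110625) + (-0.15)(0.140125) + (-0.25)(0.305000) = 0.17483125
(I − A)⁻¹ = adj(I−A) / det(I−A) ≈
  [   2.0105     1.2734     1.1011     0.9559]
  [   0.6328     1.5601     0.5741     0.4075]
  [   0.8015     0.6428     2.0606     0.5162]
  [   1.7445     1.7024     1.8089     2.4795]
Δx = (I − A)⁻¹ Δd with Δd having -15 in the Sporting Goods component and 0 elsewhere.
So Δx_R = L_RS · (-15), where L_RS = adj(I−A)_RS / det(I−A) = 0.316250 / 0.17483125.
Δx_R = 0.316250 × (-15) / 0.17483125 = -4.74375 / 0.17483125 ≈ -27.13.

Δx_R = -27.13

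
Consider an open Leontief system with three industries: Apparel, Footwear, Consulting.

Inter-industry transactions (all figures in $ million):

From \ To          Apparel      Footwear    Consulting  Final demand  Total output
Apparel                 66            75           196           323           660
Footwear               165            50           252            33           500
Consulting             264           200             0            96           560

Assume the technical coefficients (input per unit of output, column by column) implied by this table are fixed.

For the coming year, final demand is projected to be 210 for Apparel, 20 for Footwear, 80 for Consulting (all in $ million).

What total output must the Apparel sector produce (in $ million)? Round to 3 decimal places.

x_A = 444.024

Technical coefficients a_ij = z_ij / X_j:
  a_AA = 66/660 = 0.10, a_FA = 165/660 = 0.25, a_CA = 264/660 = 0.40
  a_AF = 75/500 = 0.15, a_FF = 50/500 = 0.10, a_CF = 200/500 = 0.40
  a_AC = 196/560 = 0.35, a_FC = 252/560 = 0.45, a_CC = 0/560 = 0.00
I − A =
  [   0.90    -0.15    -0.35]
  [  -0.25     0.90    -0.45]
  [  -0.40    -0.40     1.00]
Cofactors of I−A, C_ij = (−1)^(i+j)·(minor ij) (rows/columns in the sector order above):
  C_11 = (0.90)(1.00) − (-0.45)(-0.40) = 0.7200
  C_12 = −[(-0.25)(1.00) − (-0.45)(-0.40)] = 0.4300
  C_13 = (-0.25)(-0.40) − (0.90)(-0.40) = 0.4600
  C_21 = −[(-0.15)(1.00) − (-0.35)(-0.40)] = 0.2900
  C_22 = (0.90)(1.00) − (-0.35)(-0.40) = 0.7600
  C_23 = −[(0.90)(-0.40) − (-0.15)(-0.40)] = 0.4200
  C_31 = (-0.15)(-0.45) − (-0.35)(0.90) = 0.3825
  C_32 = −[(0.90)(-0.45) − (-0.35)(-0.25)] = 0.4925
  C_33 = (0.90)(0.90) − (-0.15)(-0.25) = 0.7725
det(I−A) = Σ_j (I−A)_1j·C_1j = (0.90)(0.7200) + (-0.15)(0.4300) + (-0.35)(0.4600) = 0.4225
adj(I−A) = Cᵀ =
  [ 0.7200   0.2900   0.3825]
  [ 0.4300   0.7600   0.4925]
  [ 0.4600   0.4200   0.7725]
(I − A)⁻¹ = adj(I−A) / det(I−A) ≈
  [   1.7041     0.6864     0.9053]
  [   1.0178     1.7988     1.1657]
  [   1.0888     0.9941     1.8284]
x = (I − A)⁻¹ d = adj(I−A)·d / det(I−A), with det(I−A) = 0.4225:
  x_A = (0.7200·210 + 0.2900·20 + 0.3825·80) / 0.4225 = 187.60 / 0.4225 ≈ 444.024
  x_F = (0.4300·210 + 0.7600·20 + 0.4925·80) / 0.4225 = 144.90 / 0.4225 ≈ 342.959
  x_C = (0.4600·210 + 0.4200·20 + 0.7725·80) / 0.4225 = 166.80 / 0.4225 ≈ 394.793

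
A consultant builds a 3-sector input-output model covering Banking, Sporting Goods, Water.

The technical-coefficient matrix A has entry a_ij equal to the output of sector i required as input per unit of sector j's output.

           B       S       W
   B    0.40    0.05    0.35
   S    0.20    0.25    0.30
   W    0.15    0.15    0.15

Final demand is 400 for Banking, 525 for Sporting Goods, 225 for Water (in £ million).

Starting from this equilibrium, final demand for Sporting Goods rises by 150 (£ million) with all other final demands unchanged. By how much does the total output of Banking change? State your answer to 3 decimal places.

I − A =
  [   0.60    -0.05    -0.35]
  [  -0.20     0.75    -0.30]
  [  -0.15    -0.15     0.85]
Cofactors of I−A, C_ij = (−1)^(i+j)·(minor ij) (rows/columns in the sector order above):
  C_11 = (0.75)(0.85) − (-0.30)(-0.15) = 0.5925
  C_12 = −[(-0.20)(0.85) − (-0.30)(-0.15)] = 0.2150
  C_13 = (-0.20)(-0.15) − (0.75)(-0.15) = 0.1425
  C_21 = −[(-0.05)(0.85) − (-0.35)(-0.15)] = 0.0950
  C_22 = (0.60)(0.85) − (-0.35)(-0.15) = 0.4575
  C_23 = −[(0.60)(-0.15) − (-0.05)(-0.15)] = 0.0975
  C_31 = (-0.05)(-0.30) − (-0.35)(0.75) = 0.2775
  C_32 = −[(0.60)(-0.30) − (-0.35)(-0.20)] = 0.2500
  C_33 = (0.60)(0.75) − (-0.05)(-0.20) = 0.4400
det(I−A) = Σ_j (I−A)_1j·C_1j = (0.60)(0.5925) + (-0.05)(0.2150) + (-0.35)(0.1425) = 0.294875
adj(I−A) = Cᵀ =
  [ 0.5925   0.0950   0.2775]
  [ 0.2150   0.4575   0.2500]
  [ 0.1425   0.0975   0.4400]
(I − A)⁻¹ = adj(I−A) / det(I−A) ≈
  [   2.0093     0.3222     0.9411]
  [   0.7291     1.5515     0.8478]
  [   0.4833     0.3306     1.4922]
Δx = (I − A)⁻¹ Δd with Δd having +150 in the Sporting Goods component and 0 elsewhere.
So Δx_B = L_BS · (+150), where L_BS = adj(I−A)_BS / det(I−A) = 0.0950 / 0.294875.
Δx_B = 0.0950 × (+150) / 0.294875 = 14.25 / 0.294875 ≈ 48.326.

Δx_B = 48.326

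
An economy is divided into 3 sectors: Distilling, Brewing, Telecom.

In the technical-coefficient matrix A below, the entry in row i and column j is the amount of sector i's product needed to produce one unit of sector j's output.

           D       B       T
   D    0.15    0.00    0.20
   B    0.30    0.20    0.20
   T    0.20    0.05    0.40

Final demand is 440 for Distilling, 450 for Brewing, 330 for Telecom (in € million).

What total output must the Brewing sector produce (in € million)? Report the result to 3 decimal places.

I − A =
  [   0.85     0.00    -0.20]
  [  -0.30     0.80    -0.20]
  [  -0.20    -0.05     0.60]
Cofactors of I−A, C_ij = (−1)^(i+j)·(minor ij) (rows/columns in the sector order above):
  C_11 = (0.80)(0.60) − (-0.20)(-0.05) = 0.4700
  C_12 = −[(-0.30)(0.60) − (-0.20)(-0.20)] = 0.2200
  C_13 = (-0.30)(-0.05) − (0.80)(-0.20) = 0.1750
  C_21 = −[(0.00)(0.60) − (-0.20)(-0.05)] = 0.0100
  C_22 = (0.85)(0.60) − (-0.20)(-0.20) = 0.4700
  C_23 = −[(0.85)(-0.05) − (0.00)(-0.20)] = 0.0425
  C_31 = (0.00)(-0.20) − (-0.20)(0.80) = 0.1600
  C_32 = −[(0.85)(-0.20) − (-0.20)(-0.30)] = 0.2300
  C_33 = (0.85)(0.80) − (0.00)(-0.30) = 0.6800
det(I−A) = Σ_j (I−A)_1j·C_1j = (0.85)(0.4700) + (0.00)(0.2200) + (-0.20)(0.1750) = 0.3645
adj(I−A) = Cᵀ =
  [ 0.4700   0.0100   0.1600]
  [ 0.2200   0.4700   0.2300]
  [ 0.1750   0.0425   0.6800]
(I − A)⁻¹ = adj(I−A) / det(I−A) ≈
  [   1.2894     0.0274     0.4390]
  [   0.6036     1.2894     0.6310]
  [   0.4801     0.1166     1.8656]
x = (I − A)⁻¹ d = adj(I−A)·d / det(I−A), with det(I−A) = 0.3645:
  x_D = (0.4700·440 + 0.0100·450 + 0.1600·330) / 0.3645 = 264.10 / 0.3645 ≈ 724.554
  x_B = (0.2200·440 + 0.4700·450 + 0.2300·330) / 0.3645 = 384.20 / 0.3645 ≈ 1054.047
  x_T = (0.1750·440 + 0.0425·450 + 0.6800·330) / 0.3645 = 320.525 / 0.3645 ≈ 879.355

x_B = 1054.047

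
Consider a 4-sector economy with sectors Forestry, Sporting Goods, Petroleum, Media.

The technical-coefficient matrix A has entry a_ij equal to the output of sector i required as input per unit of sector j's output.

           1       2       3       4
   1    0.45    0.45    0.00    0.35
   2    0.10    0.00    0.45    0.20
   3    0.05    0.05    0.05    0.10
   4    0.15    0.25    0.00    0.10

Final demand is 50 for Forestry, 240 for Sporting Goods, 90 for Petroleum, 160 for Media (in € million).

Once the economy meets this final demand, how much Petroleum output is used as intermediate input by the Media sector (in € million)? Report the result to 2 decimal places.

I − A =
  [   0.55    -0.45     0.00    -0.35]
  [  -0.10     1.00    -0.45    -0.20]
  [  -0.05    -0.05     0.95    -0.10]
  [  -0.15    -0.25     0.00     0.90]
Compute the cofactors C_ij = (−1)^(i+j)·(3×3 minor ij) of I−A; the adjugate is their transpose:
adj(I−A) = Cᵀ =
  [ 0.776000   0.467875   0.221625   0.430375]
  [ 0.141000   0.420375   0.199125   0.170375]
  [ 0.066000   0.067250   0.352250   0.079750]
  [ 0.168500   0.194750   0.092250   0.457250]
det(I−A) = Σ_j (I−A)_1j·C_1j = (0.55)(0.776000) + (-0.45)(0.141000) + (0.00)(0.066000) + (-0.35)(0.168500) = 0.304375
(I − A)⁻¹ = adj(I−A) / det(I−A) ≈
  [   2.5495     1.5372     0.7281     1.4140]
  [   0.4632     1.3811     0.6542     0.5598]
  [   0.2168     0.2209     1.1573     0.2620]
  [   0.5536     0.6398     0.3031     1.5023]
First solve x = (I − A)⁻¹ d = adj(I−A)·d / det(I−A); in particular x_4 = (0.168500·50 + 0.194750·240 + 0.092250·90 + 0.457250·160) / 0.304375 = 136.6275 / 0.304375 ≈ 448.8789.
Intermediate flow from 3 to 4: z_34 = a_34 · x_4 = 0.10 × 136.6275 / 0.304375 = 13.66275 / 0.304375 ≈ 44.89.

z_34 = 44.89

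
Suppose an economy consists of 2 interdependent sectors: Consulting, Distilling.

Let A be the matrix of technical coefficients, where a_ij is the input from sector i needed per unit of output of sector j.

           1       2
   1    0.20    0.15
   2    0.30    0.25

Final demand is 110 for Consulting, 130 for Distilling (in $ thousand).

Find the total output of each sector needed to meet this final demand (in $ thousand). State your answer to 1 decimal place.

x_1 = 183.8, x_2 = 246.8

I − A =
  [   0.80    -0.15]
  [  -0.30     0.75]
det(I−A) = (0.80)(0.75) − (-0.15)(-0.30) = 0.5550
adj(I−A) = [[0.75, 0.15], [0.30, 0.80]]
(I − A)⁻¹ = adj(I−A) / det(I−A) ≈
  [   1.3514     0.2703]
  [   0.5405     1.4414]
x = (I − A)⁻¹ d = adj(I−A)·d / det(I−A), with det(I−A) = 0.5550:
  x_1 = (0.75·110 + 0.15·130) / 0.5550 = 102.00 / 0.5550 ≈ 183.8
  x_2 = (0.30·110 + 0.80·130) / 0.5550 = 137.00 / 0.5550 ≈ 246.8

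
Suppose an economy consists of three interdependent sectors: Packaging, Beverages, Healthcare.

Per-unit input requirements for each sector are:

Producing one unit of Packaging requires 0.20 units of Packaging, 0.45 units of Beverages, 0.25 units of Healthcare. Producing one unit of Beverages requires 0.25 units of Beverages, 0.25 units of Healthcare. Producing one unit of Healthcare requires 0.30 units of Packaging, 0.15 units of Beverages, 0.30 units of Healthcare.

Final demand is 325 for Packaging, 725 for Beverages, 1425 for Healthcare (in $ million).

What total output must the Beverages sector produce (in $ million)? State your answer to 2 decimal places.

x_B = 2765.21

I − A =
  [   0.80     0.00    -0.30]
  [  -0.45     0.75    -0.15]
  [  -0.25    -0.25     0.70]
Cofactors of I−A, C_ij = (−1)^(i+j)·(minor ij) (rows/columns in the sector order above):
  C_11 = (0.75)(0.70) − (-0.15)(-0.25) = 0.4875
  C_12 = −[(-0.45)(0.70) − (-0.15)(-0.25)] = 0.3525
  C_13 = (-0.45)(-0.25) − (0.75)(-0.25) = 0.3000
  C_21 = −[(0.00)(0.70) − (-0.30)(-0.25)] = 0.0750
  C_22 = (0.80)(0.70) − (-0.30)(-0.25) = 0.4850
  C_23 = −[(0.80)(-0.25) − (0.00)(-0.25)] = 0.2000
  C_31 = (0.00)(-0.15) − (-0.30)(0.75) = 0.2250
  C_32 = −[(0.80)(-0.15) − (-0.30)(-0.45)] = 0.2550
  C_33 = (0.80)(0.75) − (0.00)(-0.45) = 0.6000
det(I−A) = Σ_j (I−A)_1j·C_1j = (0.80)(0.4875) + (0.00)(0.3525) + (-0.30)(0.3000) = 0.3000
adj(I−A) = Cᵀ =
  [ 0.4875   0.0750   0.2250]
  [ 0.3525   0.4850   0.2550]
  [ 0.3000   0.2000   0.6000]
(I − A)⁻¹ = adj(I−A) / det(I−A) ≈
  [   1.6250     0.2500     0.7500]
  [   1.1750     1.6167     0.8500]
  [   1.0000     0.6667     2.0000]
x = (I − A)⁻¹ d = adj(I−A)·d / det(I−A), with det(I−A) = 0.3000:
  x_P = (0.4875·325 + 0.0750·725 + 0.2250·1425) / 0.3000 = 533.4375 / 0.3000 ≈ 1778.13
  x_B = (0.3525·325 + 0.4850·725 + 0.2550·1425) / 0.3000 = 829.5625 / 0.3000 ≈ 2765.21
  x_H = (0.3000·325 + 0.2000·725 + 0.6000·1425) / 0.3000 = 1097.50 / 0.3000 ≈ 3658.33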